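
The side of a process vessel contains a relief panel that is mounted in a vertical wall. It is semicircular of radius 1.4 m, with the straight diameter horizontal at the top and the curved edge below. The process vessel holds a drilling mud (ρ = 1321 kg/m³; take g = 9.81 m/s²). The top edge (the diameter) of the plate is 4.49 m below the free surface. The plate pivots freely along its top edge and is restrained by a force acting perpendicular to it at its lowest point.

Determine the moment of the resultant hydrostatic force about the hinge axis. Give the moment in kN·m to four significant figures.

M ≈ 126.0 kN·m

γ = ρg = 1321 × 9.81 / 1000 = 12.95901 kN/m³.
The centroid of a semicircle lies 4r/(3π) = 0.594178 m from the diameter, here below the top edge, so the centroid depth is h_c = 4.49 + 0.594178 = 5.08418 m.
A = πr²/2 = π × 1.4²/2 = 3.07876 m².
Resultant F = γ·h_c·A = 12.95901 × 5.08418 × 3.07876 = 202.847 kN.
I_c = (π/8 − 8/(9π))·r⁴ = 0.109757 × 1.4⁴ = 0.421642 m⁴.
Centre of pressure: y_p = y_c + I_c/(y_c·A) = 5.08418 + 0.421642/(5.08418 × 3.07876) = 5.08418 + 0.0269369 = 5.11112 m along the plane.
The resultant acts 0.594178 + 0.0269369 = 0.621115 m (along the plate) below the hinge at the top edge, so the moment about the hinge is M = F × 0.621115 = 202.847 × 0.621115 = 125.991 kN·m.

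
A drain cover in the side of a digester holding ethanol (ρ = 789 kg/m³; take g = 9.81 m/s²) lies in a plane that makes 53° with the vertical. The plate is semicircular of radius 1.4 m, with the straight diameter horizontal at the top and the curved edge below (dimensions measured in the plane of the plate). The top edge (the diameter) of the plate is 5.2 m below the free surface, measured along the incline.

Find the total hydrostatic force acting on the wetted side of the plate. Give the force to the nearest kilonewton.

γ = ρg = 789 × 9.81 / 1000 = 7.74009 kN/m³.
The plate makes 53° with the vertical, i.e. θ = 90° − 53° = 37° to the horizontal. Measuring y along the incline from the free-surface line, vertical depth h = y·sinθ with sinθ = 0.601815.
The centroid of a semicircle lies 4r/(3π) = 0.594178 m from the diameter, here below the top edge, so y_c = 5.2 + 0.594178 = 5.79418 m and h_c = 5.79418 × 0.601815 = 3.48702 m.
A = πr²/2 = π × 1.4²/2 = 3.07876 m².
Resultant F = γ·h_c·A = 7.74009 × 3.48702 × 3.07876 = 83.0953 kN.

F ≈ 83 kN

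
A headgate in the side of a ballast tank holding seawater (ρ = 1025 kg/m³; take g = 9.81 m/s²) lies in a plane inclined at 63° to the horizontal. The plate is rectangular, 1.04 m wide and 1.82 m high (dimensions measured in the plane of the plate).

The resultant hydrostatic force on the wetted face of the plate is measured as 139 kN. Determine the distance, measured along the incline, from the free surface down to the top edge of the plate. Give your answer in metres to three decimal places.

y_top ≈ 7.287 m

γ = ρg = 1025 × 9.81 / 1000 = 10.05525 kN/m³.
A = 1.04 × 1.82 = 1.8928 m².
From F = γ·h_c·A, the centroid depth is h_c = 139/(10.05525 × 1.8928) = 7.30327 m.
Let θ = 63° be the plate's angle to the horizontal; measure y along the incline from where the plane meets the free surface. Vertical depth h = y·sinθ with sinθ = 0.891007.
Along the incline, y_c = h_c/sinθ = 7.30327/0.891007 = 8.19665 m.
The centroid lies 1.82/2 = 0.91 m below the top edge, so the top edge sits at y_top = 8.19665 − 0.91 = 7.28665 m along the incline.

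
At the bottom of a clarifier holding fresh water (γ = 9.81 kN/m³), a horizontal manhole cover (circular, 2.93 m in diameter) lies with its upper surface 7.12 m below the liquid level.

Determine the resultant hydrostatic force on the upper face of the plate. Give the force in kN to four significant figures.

γ = 9.81 kN/m³.
The plate is horizontal, so pressure is uniform at p = γ·h = 9.81 × 7.12 = 69.8472 kN/m².
A = π(1.465)² = 6.74256 m².
F = p·A = 69.8472 × 6.74256 = 470.949 kN.

F ≈ 470.9 kN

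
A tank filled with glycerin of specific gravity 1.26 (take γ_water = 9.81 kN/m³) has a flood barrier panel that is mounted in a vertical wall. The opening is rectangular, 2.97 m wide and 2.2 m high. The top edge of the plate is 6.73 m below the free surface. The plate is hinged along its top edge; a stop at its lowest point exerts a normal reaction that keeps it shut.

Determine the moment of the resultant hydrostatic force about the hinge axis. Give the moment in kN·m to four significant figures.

γ = 1.26 × 9.81 = 12.3606 kN/m³.
The centroid lies 2.2/2 = 1.1 m below the top edge, so the centroid depth is h_c = 6.73 + 1.1 = 7.83 m.
A = 2.97 × 2.2 = 6.534 m².
Resultant F = γ·h_c·A = 12.3606 × 7.83 × 6.534 = 632.383 kN.
I_c = b·h³/12 = 2.97 × 2.2³/12 = 2.63538 m⁴.
Centre of pressure: y_p = y_c + I_c/(y_c·A) = 7.83 + 2.63538/(7.83 × 6.534) = 7.83 + 0.0515113 = 7.88151 m along the plane.
The resultant acts 1.1 + 0.0515113 = 1.15151 m (along the plate) below the hinge at the top edge, so the moment about the hinge is M = F × 1.15151 = 632.383 × 1.15151 = 728.195 kN·m.

M ≈ 728.2 kN·m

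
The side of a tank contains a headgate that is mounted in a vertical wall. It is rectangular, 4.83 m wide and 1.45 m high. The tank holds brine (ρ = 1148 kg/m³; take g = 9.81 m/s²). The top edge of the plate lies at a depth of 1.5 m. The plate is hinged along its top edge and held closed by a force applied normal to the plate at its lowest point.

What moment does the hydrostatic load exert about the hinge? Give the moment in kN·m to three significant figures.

M ≈ 141 kN·m

γ = ρg = 1148 × 9.81 / 1000 = 11.26188 kN/m³.
The centroid lies 1.45/2 = 0.725 m below the top edge, so the centroid depth is h_c = 1.5 + 0.725 = 2.225 m.
A = 4.83 × 1.45 = 7.0035 m².
Resultant F = γ·h_c·A = 11.26188 × 2.225 × 7.0035 = 175.491 kN.
I_c = b·h³/12 = 4.83 × 1.45³/12 = 1.22707 m⁴.
Centre of pressure: y_p = y_c + I_c/(y_c·A) = 2.225 + 1.22707/(2.225 × 7.0035) = 2.225 + 0.0787452 = 2.30375 m along the plane.
The resultant acts 0.725 + 0.0787452 = 0.803745 m (along the plate) below the hinge at the top edge, so the moment about the hinge is M = F × 0.803745 = 175.491 × 0.803745 = 141.05 kN·m.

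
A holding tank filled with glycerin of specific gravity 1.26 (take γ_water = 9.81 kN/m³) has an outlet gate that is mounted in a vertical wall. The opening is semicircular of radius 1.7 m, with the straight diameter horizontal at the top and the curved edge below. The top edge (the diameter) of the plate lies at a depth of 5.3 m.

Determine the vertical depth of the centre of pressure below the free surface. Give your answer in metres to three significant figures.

h_p = 6.06 m

γ = 1.26 × 9.81 = 12.3606 kN/m³.
The centroid of a semicircle lies 4r/(3π) = 0.721502 m from the diameter, here below the top edge, so the centroid depth is h_c = 5.3 + 0.721502 = 6.0215 m.
A = πr²/2 = π × 1.7²/2 = 4.5396 m².
Resultant F = γ·h_c·A = 12.3606 × 6.0215 × 4.5396 = 337.879 kN.
I_c = (π/8 − 8/(9π))·r⁴ = 0.109757 × 1.7⁴ = 0.916701 m⁴.
Centre of pressure: y_p = y_c + I_c/(y_c·A) = 6.0215 + 0.916701/(6.0215 × 4.5396) = 6.0215 + 0.0335355 = 6.05504 m along the plane.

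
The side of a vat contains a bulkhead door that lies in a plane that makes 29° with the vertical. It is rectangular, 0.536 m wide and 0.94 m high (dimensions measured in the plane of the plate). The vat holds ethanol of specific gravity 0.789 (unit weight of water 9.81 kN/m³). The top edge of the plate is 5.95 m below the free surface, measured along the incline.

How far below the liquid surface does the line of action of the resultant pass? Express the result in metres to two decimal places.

h_p = 5.63 m

γ = 0.789 × 9.81 = 7.74009 kN/m³.
The plate makes 29° with the vertical, i.e. θ = 90° − 29° = 61° to the horizontal. Measuring y along the incline from the free-surface line, vertical depth h = y·sinθ with sinθ = 0.874620.
The centroid lies 0.94/2 = 0.47 m below the top edge, so y_c = 5.95 + 0.47 = 6.42 m and h_c = 6.42 × 0.874620 = 5.61506 m.
A = 0.536 × 0.94 = 0.50384 m².
Resultant F = γ·h_c·A = 7.74009 × 5.61506 × 0.50384 = 21.8974 kN.
I_c = b·h³/12 = 0.536 × 0.94³/12 = 0.0370994 m⁴.
Centre of pressure: y_p = y_c + I_c/(y_c·A) = 6.42 + 0.0370994/(6.42 × 0.50384) = 6.42 + 0.0114694 = 6.43147 m along the plane.
Vertically, h_p = y_p·sinθ = 6.43147 × 0.874620 = 5.62509 m.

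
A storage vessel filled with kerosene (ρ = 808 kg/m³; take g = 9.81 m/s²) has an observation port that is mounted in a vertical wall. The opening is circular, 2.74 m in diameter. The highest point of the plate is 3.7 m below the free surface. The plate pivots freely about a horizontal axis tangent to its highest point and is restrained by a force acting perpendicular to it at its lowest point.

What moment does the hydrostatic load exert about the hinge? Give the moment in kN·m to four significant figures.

M ≈ 346.6 kN·m

γ = ρg = 808 × 9.81 / 1000 = 7.92648 kN/m³.
The centroid is at the centre, 1.37 m below the top of the plate, so the centroid depth is h_c = 3.7 + 1.37 = 5.07 m.
A = π(1.37)² = 5.89646 m².
Resultant F = γ·h_c·A = 7.92648 × 5.07 × 5.89646 = 236.963 kN.
I_c = πr⁴/4 = π × 1.37⁴/4 = 2.76676 m⁴.
Centre of pressure: y_p = y_c + I_c/(y_c·A) = 5.07 + 2.76676/(5.07 × 5.89646) = 5.07 + 0.0925491 = 5.16255 m along the plane.
The resultant acts 1.37 + 0.0925491 = 1.46255 m (along the plate) below the hinge at the top edge, so the moment about the hinge is M = F × 1.46255 = 236.963 × 1.46255 = 346.57 kN·m.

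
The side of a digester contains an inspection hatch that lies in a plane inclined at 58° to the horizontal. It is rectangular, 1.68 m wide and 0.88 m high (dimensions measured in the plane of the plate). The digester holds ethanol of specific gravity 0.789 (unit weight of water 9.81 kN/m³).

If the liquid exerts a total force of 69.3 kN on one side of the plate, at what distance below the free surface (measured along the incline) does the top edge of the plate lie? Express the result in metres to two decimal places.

y_top ≈ 6.70 m

γ = 0.789 × 9.81 = 7.74009 kN/m³.
A = 1.68 × 0.88 = 1.4784 m².
From F = γ·h_c·A, the centroid depth is h_c = 69.3/(7.74009 × 1.4784) = 6.05613 m.
Let θ = 58° be the plate's angle to the horizontal; measure y along the incline from where the plane meets the free surface. Vertical depth h = y·sinθ with sinθ = 0.848048.
Along the incline, y_c = h_c/sinθ = 6.05613/0.848048 = 7.14126 m.
The centroid lies 0.88/2 = 0.44 m below the top edge, so the top edge sits at y_top = 7.14126 − 0.44 = 6.70126 m along the incline.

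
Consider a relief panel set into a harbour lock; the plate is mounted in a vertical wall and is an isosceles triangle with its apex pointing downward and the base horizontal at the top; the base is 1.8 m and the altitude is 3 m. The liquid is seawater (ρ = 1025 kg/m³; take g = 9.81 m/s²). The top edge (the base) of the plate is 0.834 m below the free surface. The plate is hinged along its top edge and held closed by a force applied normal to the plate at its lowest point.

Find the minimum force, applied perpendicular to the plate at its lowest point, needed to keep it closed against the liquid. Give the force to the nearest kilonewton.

P ≈ 21 kN

γ = ρg = 1025 × 9.81 / 1000 = 10.05525 kN/m³.
With the apex down, the centroid sits h/3 = 3/3 = 1 m below the base (the top edge), so the centroid depth is h_c = 0.834 + 1 = 1.834 m.
A = ½ × 1.8 × 3 = 2.7 m².
Resultant F = γ·h_c·A = 10.05525 × 1.834 × 2.7 = 49.7916 kN.
I_c = b·h³/36 = 1.8 × 3³/36 = 1.35 m⁴.
Centre of pressure: y_p = y_c + I_c/(y_c·A) = 1.834 + 1.35/(1.834 × 2.7) = 1.834 + 0.272628 = 2.10663 m along the plane.
The resultant acts 1 + 0.272628 = 1.27263 m (along the plate) below the hinge at the top edge, so the moment about the hinge is M = F × 1.27263 = 49.7916 × 1.27263 = 63.3663 kN·m.
A normal force at the bottom, 3 m from the hinge, must supply this moment: P = 63.3663/3 = 21.1221 kN.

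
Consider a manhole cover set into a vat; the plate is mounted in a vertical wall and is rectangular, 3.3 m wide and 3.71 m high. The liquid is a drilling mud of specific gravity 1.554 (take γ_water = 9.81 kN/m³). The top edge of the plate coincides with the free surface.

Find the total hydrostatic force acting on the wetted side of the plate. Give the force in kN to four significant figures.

γ = 1.554 × 9.81 = 15.24474 kN/m³.
The centroid lies 3.71/2 = 1.855 m below the top edge, so the centroid depth is h_c = 1.855 m.
A = 3.3 × 3.71 = 12.243 m².
Resultant F = γ·h_c·A = 15.24474 × 1.855 × 12.243 = 346.22 kN.

F ≈ 346.2 kN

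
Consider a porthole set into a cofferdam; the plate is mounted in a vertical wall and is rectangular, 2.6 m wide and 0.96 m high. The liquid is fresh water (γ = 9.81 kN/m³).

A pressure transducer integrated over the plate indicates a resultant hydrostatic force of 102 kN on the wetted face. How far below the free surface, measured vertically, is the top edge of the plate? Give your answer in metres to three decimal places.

γ = 9.81 kN/m³.
A = 2.6 × 0.96 = 2.496 m².
From F = γ·h_c·A, the centroid depth is h_c = 102/(9.81 × 2.496) = 4.16569 m.
The centroid lies 0.96/2 = 0.48 m below the top edge, so the top edge sits at h_top = 4.16569 − 0.48 = 3.68569 m below the surface.

d_top ≈ 3.686 m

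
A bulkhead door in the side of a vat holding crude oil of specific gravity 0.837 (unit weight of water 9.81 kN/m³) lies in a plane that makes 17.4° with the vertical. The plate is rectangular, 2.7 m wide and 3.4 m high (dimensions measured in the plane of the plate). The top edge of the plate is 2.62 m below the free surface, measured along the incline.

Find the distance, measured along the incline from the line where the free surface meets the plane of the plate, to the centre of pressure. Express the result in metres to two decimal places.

y_p = 4.54 m

γ = 0.837 × 9.81 = 8.21097 kN/m³.
The plate makes 17.4° with the vertical, i.e. θ = 90° − 17.4° = 72.6° to the horizontal. Measuring y along the incline from the free-surface line, vertical depth h = y·sinθ with sinθ = 0.954240.
The centroid lies 3.4/2 = 1.7 m below the top edge, so y_c = 2.62 + 1.7 = 4.32 m and h_c = 4.32 × 0.954240 = 4.12232 m.
A = 2.7 × 3.4 = 9.18 m².
Resultant F = γ·h_c·A = 8.21097 × 4.12232 × 9.18 = 310.727 kN.
I_c = b·h³/12 = 2.7 × 3.4³/12 = 8.8434 m⁴.
Centre of pressure: y_p = y_c + I_c/(y_c·A) = 4.32 + 8.8434/(4.32 × 9.18) = 4.32 + 0.222994 = 4.54299 m along the plane.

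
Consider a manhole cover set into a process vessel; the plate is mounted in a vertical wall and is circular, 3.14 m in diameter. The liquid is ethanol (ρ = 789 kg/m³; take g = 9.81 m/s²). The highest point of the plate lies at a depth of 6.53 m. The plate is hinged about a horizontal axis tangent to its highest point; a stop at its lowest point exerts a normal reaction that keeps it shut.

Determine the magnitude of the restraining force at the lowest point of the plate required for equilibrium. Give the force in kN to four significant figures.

P ≈ 254.5 kN

γ = ρg = 789 × 9.81 / 1000 = 7.74009 kN/m³.
The centroid is at the centre, 1.57 m below the top of the plate, so the centroid depth is h_c = 6.53 + 1.57 = 8.1 m.
A = π(1.57)² = 7.74371 m².
Resultant F = γ·h_c·A = 7.74009 × 8.1 × 7.74371 = 485.49 kN.
I_c = πr⁴/4 = π × 1.57⁴/4 = 4.77187 m⁴.
Centre of pressure: y_p = y_c + I_c/(y_c·A) = 8.1 + 4.77187/(8.1 × 7.74371) = 8.1 + 0.0760772 = 8.17608 m along the plane.
The resultant acts 1.57 + 0.0760772 = 1.64608 m (along the plate) below the hinge at the top edge, so the moment about the hinge is M = F × 1.64608 = 485.49 × 1.64608 = 799.155 kN·m.
A normal force at the bottom, 3.14 m from the hinge, must supply this moment: P = 799.155/3.14 = 254.508 kN.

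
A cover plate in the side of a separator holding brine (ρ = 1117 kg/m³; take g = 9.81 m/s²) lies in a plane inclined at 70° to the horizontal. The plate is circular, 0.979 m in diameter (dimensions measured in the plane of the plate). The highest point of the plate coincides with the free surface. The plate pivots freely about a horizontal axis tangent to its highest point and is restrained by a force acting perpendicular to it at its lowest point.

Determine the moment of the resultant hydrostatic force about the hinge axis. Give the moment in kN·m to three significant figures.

M ≈ 2.32 kN·m

γ = ρg = 1117 × 9.81 / 1000 = 10.95777 kN/m³.
Let θ = 70° be the plate's angle to the horizontal; measure y along the incline from where the plane meets the free surface. Vertical depth h = y·sinθ with sinθ = 0.939693.
The centroid is at the centre, 0.4895 m below the top of the plate, so y_c = 0.4895 m and h_c = 0.4895 × 0.939693 = 0.45998 m.
A = π(0.4895)² = 0.752758 m².
Resultant F = γ·h_c·A = 10.95777 × 0.45998 × 0.752758 = 3.79417 kN.
I_c = πr⁴/4 = π × 0.4895⁴/4 = 0.0450921 m⁴.
Centre of pressure: y_p = y_c + I_c/(y_c·A) = 0.4895 + 0.0450921/(0.4895 × 0.752758) = 0.4895 + 0.122375 = 0.611875 m along the plane.
The resultant acts 0.4895 + 0.122375 = 0.611875 m (along the plate) below the hinge at the top edge, so the moment about the hinge is M = F × 0.611875 = 3.79417 × 0.611875 = 2.32156 kN·m.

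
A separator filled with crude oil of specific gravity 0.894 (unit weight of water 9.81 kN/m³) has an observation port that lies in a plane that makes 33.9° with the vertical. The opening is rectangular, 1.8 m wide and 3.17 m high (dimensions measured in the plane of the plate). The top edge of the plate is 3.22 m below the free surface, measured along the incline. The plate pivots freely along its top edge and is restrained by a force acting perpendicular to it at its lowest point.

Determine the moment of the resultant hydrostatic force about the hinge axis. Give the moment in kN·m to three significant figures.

γ = 0.894 × 9.81 = 8.77014 kN/m³.
The plate makes 33.9° with the vertical, i.e. θ = 90° − 33.9° = 56.1° to the horizontal. Measuring y along the incline from the free-surface line, vertical depth h = y·sinθ with sinθ = 0.830012.
The centroid lies 3.17/2 = 1.585 m below the top edge, so y_c = 3.22 + 1.585 = 4.805 m and h_c = 4.805 × 0.830012 = 3.98821 m.
A = 1.8 × 3.17 = 5.706 m².
Resultant F = γ·h_c·A = 8.77014 × 3.98821 × 5.706 = 199.58 kN.
I_c = b·h³/12 = 1.8 × 3.17³/12 = 4.77825 m⁴.
Centre of pressure: y_p = y_c + I_c/(y_c·A) = 4.805 + 4.77825/(4.805 × 5.706) = 4.805 + 0.174278 = 4.97928 m along the plane.
The resultant acts 1.585 + 0.174278 = 1.75928 m (along the plate) below the hinge at the top edge, so the moment about the hinge is M = F × 1.75928 = 199.58 × 1.75928 = 351.117 kN·m.

M ≈ 351 kN·m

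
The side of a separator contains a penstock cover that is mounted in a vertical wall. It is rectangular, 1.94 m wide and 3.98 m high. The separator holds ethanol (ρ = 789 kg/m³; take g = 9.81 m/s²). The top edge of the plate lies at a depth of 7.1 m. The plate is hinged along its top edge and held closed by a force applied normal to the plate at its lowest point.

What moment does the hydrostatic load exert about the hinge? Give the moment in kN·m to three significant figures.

M ≈ 1160 kN·m

γ = ρg = 789 × 9.81 / 1000 = 7.74009 kN/m³.
The centroid lies 3.98/2 = 1.99 m below the top edge, so the centroid depth is h_c = 7.1 + 1.99 = 9.09 m.
A = 1.94 × 3.98 = 7.7212 m².
Resultant F = γ·h_c·A = 7.74009 × 9.09 × 7.7212 = 543.244 kN.
I_c = b·h³/12 = 1.94 × 3.98³/12 = 10.1922 m⁴.
Centre of pressure: y_p = y_c + I_c/(y_c·A) = 9.09 + 10.1922/(9.09 × 7.7212) = 9.09 + 0.145218 = 9.23522 m along the plane.
The resultant acts 1.99 + 0.145218 = 2.13522 m (along the plate) below the hinge at the top edge, so the moment about the hinge is M = F × 2.13522 = 543.244 × 2.13522 = 1159.95 kN·m.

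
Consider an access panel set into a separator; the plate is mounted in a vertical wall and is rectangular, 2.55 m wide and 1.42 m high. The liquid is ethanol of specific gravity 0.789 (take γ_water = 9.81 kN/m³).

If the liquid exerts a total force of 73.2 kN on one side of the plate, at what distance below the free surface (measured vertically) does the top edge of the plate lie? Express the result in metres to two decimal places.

γ = 0.789 × 9.81 = 7.74009 kN/m³.
A = 2.55 × 1.42 = 3.621 m².
From F = γ·h_c·A, the centroid depth is h_c = 73.2/(7.74009 × 3.621) = 2.61178 m.
The centroid lies 1.42/2 = 0.71 m below the top edge, so the top edge sits at h_top = 2.61178 − 0.71 = 1.90178 m below the surface.

d_top ≈ 1.90 m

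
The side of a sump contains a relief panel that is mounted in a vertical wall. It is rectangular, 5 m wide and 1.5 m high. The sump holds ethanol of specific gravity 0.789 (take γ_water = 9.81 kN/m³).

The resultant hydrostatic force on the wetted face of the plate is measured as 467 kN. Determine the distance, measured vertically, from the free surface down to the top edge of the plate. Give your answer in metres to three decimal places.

γ = 0.789 × 9.81 = 7.74009 kN/m³.
A = 5 × 1.5 = 7.5 m².
From F = γ·h_c·A, the centroid depth is h_c = 467/(7.74009 × 7.5) = 8.0447 m.
The centroid lies 1.5/2 = 0.75 m below the top edge, so the top edge sits at h_top = 8.0447 − 0.75 = 7.2947 m below the surface.

d_top ≈ 7.295 m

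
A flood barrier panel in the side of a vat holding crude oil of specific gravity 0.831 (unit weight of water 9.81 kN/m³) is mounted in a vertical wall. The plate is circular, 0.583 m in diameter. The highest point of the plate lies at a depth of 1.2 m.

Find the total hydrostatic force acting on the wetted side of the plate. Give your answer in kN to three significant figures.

γ = 0.831 × 9.81 = 8.15211 kN/m³.
The centroid is at the centre, 0.2915 m below the top of the plate, so the centroid depth is h_c = 1.2 + 0.2915 = 1.4915 m.
A = π(0.2915)² = 0.266948 m².
Resultant F = γ·h_c·A = 8.15211 × 1.4915 × 0.266948 = 3.24579 kN.

F ≈ 3.25 kN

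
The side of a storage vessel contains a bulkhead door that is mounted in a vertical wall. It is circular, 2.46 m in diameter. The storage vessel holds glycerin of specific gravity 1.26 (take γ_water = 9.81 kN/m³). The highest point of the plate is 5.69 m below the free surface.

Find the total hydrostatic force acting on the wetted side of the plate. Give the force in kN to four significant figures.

γ = 1.26 × 9.81 = 12.3606 kN/m³.
The centroid is at the centre, 1.23 m below the top of the plate, so the centroid depth is h_c = 5.69 + 1.23 = 6.92 m.
A = π(1.23)² = 4.75292 m².
Resultant F = γ·h_c·A = 12.3606 × 6.92 × 4.75292 = 406.543 kN.

F ≈ 406.5 kN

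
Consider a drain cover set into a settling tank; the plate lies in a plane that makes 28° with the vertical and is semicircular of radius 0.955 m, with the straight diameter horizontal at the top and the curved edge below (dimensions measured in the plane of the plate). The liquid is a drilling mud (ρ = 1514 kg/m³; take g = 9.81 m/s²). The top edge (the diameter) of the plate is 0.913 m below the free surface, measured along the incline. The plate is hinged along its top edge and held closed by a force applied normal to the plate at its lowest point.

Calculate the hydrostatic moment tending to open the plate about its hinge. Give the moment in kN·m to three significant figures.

γ = ρg = 1514 × 9.81 / 1000 = 14.85234 kN/m³.
The plate makes 28° with the vertical, i.e. θ = 90° − 28° = 62° to the horizontal. Measuring y along the incline from the free-surface line, vertical depth h = y·sinθ with sinθ = 0.882948.
The centroid of a semicircle lies 4r/(3π) = 0.405315 m from the diameter, here below the top edge, so y_c = 0.913 + 0.405315 = 1.31832 m and h_c = 1.31832 × 0.882948 = 1.16401 m.
A = πr²/2 = π × 0.955²/2 = 1.43261 m².
Resultant F = γ·h_c·A = 14.85234 × 1.16401 × 1.43261 = 24.7674 kN.
I_c = (π/8 − 8/(9π))·r⁴ = 0.109757 × 0.955⁴ = 0.0912947 m⁴.
Centre of pressure: y_p = y_c + I_c/(y_c·A) = 1.31832 + 0.0912947/(1.31832 × 1.43261) = 1.31832 + 0.0483389 = 1.36666 m along the plane.
The resultant acts 0.405315 + 0.0483389 = 0.453654 m (along the plate) below the hinge at the top edge, so the moment about the hinge is M = F × 0.453654 = 24.7674 × 0.453654 = 11.2358 kN·m.

M ≈ 11.2 kN·m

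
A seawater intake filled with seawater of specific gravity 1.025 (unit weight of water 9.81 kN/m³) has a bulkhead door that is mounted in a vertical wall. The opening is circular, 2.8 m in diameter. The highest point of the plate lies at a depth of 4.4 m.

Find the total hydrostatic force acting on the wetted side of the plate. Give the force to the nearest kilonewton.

F ≈ 359 kN

γ = 1.025 × 9.81 = 10.05525 kN/m³.
The centroid is at the centre, 1.4 m below the top of the plate, so the centroid depth is h_c = 4.4 + 1.4 = 5.8 m.
A = π(1.4)² = 6.15752 m².
Resultant F = γ·h_c·A = 10.05525 × 5.8 × 6.15752 = 359.109 kN.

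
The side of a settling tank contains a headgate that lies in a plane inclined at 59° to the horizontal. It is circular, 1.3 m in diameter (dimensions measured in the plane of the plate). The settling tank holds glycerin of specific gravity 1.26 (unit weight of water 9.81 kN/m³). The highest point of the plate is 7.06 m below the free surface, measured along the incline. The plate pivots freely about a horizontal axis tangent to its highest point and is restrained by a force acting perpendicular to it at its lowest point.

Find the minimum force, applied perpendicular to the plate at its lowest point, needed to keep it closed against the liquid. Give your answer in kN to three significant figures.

P ≈ 55.4 kN

γ = 1.26 × 9.81 = 12.3606 kN/m³.
Let θ = 59° be the plate's angle to the horizontal; measure y along the incline from where the plane meets the free surface. Vertical depth h = y·sinθ with sinθ = 0.857167.
The centroid is at the centre, 0.65 m below the top of the plate, so y_c = 7.06 + 0.65 = 7.71 m and h_c = 7.71 × 0.857167 = 6.60876 m.
A = π(0.65)² = 1.32732 m².
Resultant F = γ·h_c·A = 12.3606 × 6.60876 × 1.32732 = 108.426 kN.
I_c = πr⁴/4 = π × 0.65⁴/4 = 0.140198 m⁴.
Centre of pressure: y_p = y_c + I_c/(y_c·A) = 7.71 + 0.140198/(7.71 × 1.32732) = 7.71 + 0.0136997 = 7.7237 m along the plane.
The resultant acts 0.65 + 0.0136997 = 0.6637 m (along the plate) below the hinge at the top edge, so the moment about the hinge is M = F × 0.6637 = 108.426 × 0.6637 = 71.9623 kN·m.
A normal force at the bottom, 1.3 m from the hinge, must supply this moment: P = 71.9623/1.3 = 55.3556 kN.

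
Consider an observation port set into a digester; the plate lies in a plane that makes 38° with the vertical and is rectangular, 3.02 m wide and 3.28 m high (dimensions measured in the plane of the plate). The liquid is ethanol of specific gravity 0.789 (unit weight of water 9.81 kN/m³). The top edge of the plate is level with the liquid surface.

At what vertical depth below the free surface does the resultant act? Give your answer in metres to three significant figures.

h_p = 1.72 m

γ = 0.789 × 9.81 = 7.74009 kN/m³.
The plate makes 38° with the vertical, i.e. θ = 90° − 38° = 52° to the horizontal. Measuring y along the incline from the free-surface line, vertical depth h = y·sinθ with sinθ = 0.788011.
The centroid lies 3.28/2 = 1.64 m below the top edge, so y_c = 1.64 m and h_c = 1.64 × 0.788011 = 1.29234 m.
A = 3.02 × 3.28 = 9.9056 m².
Resultant F = γ·h_c·A = 7.74009 × 1.29234 × 9.9056 = 99.084 kN.
I_c = b·h³/12 = 3.02 × 3.28³/12 = 8.8807 m⁴.
Centre of pressure: y_p = y_c + I_c/(y_c·A) = 1.64 + 8.8807/(1.64 × 9.9056) = 1.64 + 0.546667 = 2.18667 m along the plane.
Vertically, h_p = y_p·sinθ = 2.18667 × 0.788011 = 1.72312 m.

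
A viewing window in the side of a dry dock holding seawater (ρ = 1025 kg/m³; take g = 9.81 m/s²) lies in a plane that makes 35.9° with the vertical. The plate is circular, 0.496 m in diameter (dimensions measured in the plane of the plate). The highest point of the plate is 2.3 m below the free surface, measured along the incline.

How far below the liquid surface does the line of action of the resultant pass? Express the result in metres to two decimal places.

h_p = 2.07 m

γ = ρg = 1025 × 9.81 / 1000 = 10.05525 kN/m³.
The plate makes 35.9° with the vertical, i.e. θ = 90° − 35.9° = 54.1° to the horizontal. Measuring y along the incline from the free-surface line, vertical depth h = y·sinθ with sinθ = 0.810042.
The centroid is at the centre, 0.248 m below the top of the plate, so y_c = 2.3 + 0.248 = 2.548 m and h_c = 2.548 × 0.810042 = 2.06399 m.
A = π(0.248)² = 0.193221 m².
Resultant F = γ·h_c·A = 10.05525 × 2.06399 × 0.193221 = 4.0101 kN.
I_c = πr⁴/4 = π × 0.248⁴/4 = 0.00297096 m⁴.
Centre of pressure: y_p = y_c + I_c/(y_c·A) = 2.548 + 0.00297096/(2.548 × 0.193221) = 2.548 + 0.00603452 = 2.55403 m along the plane.
Vertically, h_p = y_p·sinθ = 2.55403 × 0.810042 = 2.06887 m.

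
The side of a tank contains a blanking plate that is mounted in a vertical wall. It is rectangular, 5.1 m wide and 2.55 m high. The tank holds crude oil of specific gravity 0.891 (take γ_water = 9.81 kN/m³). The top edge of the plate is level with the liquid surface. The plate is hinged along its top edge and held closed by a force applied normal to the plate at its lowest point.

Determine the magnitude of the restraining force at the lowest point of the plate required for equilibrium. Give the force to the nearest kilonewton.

P ≈ 97 kN

γ = 0.891 × 9.81 = 8.74071 kN/m³.
The centroid lies 2.55/2 = 1.275 m below the top edge, so the centroid depth is h_c = 1.275 m.
A = 5.1 × 2.55 = 13.005 m².
Resultant F = γ·h_c·A = 8.74071 × 1.275 × 13.005 = 144.933 kN.
I_c = b·h³/12 = 5.1 × 2.55³/12 = 7.04708 m⁴.
Centre of pressure: y_p = y_c + I_c/(y_c·A) = 1.275 + 7.04708/(1.275 × 13.005) = 1.275 + 0.425 = 1.7 m along the plane.
The resultant acts 1.275 + 0.425 = 1.7 m (along the plate) below the hinge at the top edge, so the moment about the hinge is M = F × 1.7 = 144.933 × 1.7 = 246.386 kN·m.
A normal force at the bottom, 2.55 m from the hinge, must supply this moment: P = 246.386/2.55 = 96.622 kN.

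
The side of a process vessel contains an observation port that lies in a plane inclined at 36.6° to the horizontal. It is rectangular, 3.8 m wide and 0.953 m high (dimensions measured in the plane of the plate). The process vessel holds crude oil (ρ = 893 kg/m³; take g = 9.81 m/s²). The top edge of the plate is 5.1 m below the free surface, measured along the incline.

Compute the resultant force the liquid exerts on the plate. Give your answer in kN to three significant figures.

F ≈ 105 kN

γ = ρg = 893 × 9.81 / 1000 = 8.76033 kN/m³.
Let θ = 36.6° be the plate's angle to the horizontal; measure y along the incline from where the plane meets the free surface. Vertical depth h = y·sinθ with sinθ = 0.596225.
The centroid lies 0.953/2 = 0.4765 m below the top edge, so y_c = 5.1 + 0.4765 = 5.5765 m and h_c = 5.5765 × 0.596225 = 3.32485 m.
A = 3.8 × 0.953 = 3.6214 m².
Resultant F = γ·h_c·A = 8.76033 × 3.32485 × 3.6214 = 105.48 kN.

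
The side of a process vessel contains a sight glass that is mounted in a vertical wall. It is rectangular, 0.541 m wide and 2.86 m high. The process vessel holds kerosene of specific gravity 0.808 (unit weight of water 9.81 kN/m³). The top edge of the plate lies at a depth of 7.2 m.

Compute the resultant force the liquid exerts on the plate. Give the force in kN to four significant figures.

γ = 0.808 × 9.81 = 7.92648 kN/m³.
The centroid lies 2.86/2 = 1.43 m below the top edge, so the centroid depth is h_c = 7.2 + 1.43 = 8.63 m.
A = 0.541 × 2.86 = 1.54726 m².
Resultant F = γ·h_c·A = 7.92648 × 8.63 × 1.54726 = 105.841 kN.

F ≈ 105.8 kN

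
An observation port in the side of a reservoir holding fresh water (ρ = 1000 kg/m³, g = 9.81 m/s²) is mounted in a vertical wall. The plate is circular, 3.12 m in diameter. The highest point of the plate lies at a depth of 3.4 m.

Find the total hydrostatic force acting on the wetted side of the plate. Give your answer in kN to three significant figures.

F ≈ 372 kN

γ = ρg = 1000 × 9.81 = 9810 N/m³ = 9.81 kN/m³.
The centroid is at the centre, 1.56 m below the top of the plate, so the centroid depth is h_c = 3.4 + 1.56 = 4.96 m.
A = π(1.56)² = 7.64538 m².
Resultant F = γ·h_c·A = 9.81 × 4.96 × 7.64538 = 372.006 kN.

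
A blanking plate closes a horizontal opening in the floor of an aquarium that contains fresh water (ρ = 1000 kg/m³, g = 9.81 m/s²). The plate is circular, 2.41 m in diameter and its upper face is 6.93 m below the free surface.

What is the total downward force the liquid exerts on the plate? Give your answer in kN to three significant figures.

F ≈ 310 kN

γ = ρg = 1000 × 9.81 = 9810 N/m³ = 9.81 kN/m³.
The plate is horizontal, so pressure is uniform at p = γ·h = 9.81 × 6.93 = 67.9833 kN/m².
A = π(1.205)² = 4.56167 m².
F = p·A = 67.9833 × 4.56167 = 310.117 kN.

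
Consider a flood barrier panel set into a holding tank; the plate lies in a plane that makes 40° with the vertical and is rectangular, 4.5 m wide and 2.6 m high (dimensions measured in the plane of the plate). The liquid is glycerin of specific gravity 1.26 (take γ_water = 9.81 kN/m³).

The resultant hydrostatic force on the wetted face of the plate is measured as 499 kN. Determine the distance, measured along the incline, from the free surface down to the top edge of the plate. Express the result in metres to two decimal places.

γ = 1.26 × 9.81 = 12.3606 kN/m³.
A = 4.5 × 2.6 = 11.7 m².
From F = γ·h_c·A, the centroid depth is h_c = 499/(12.3606 × 11.7) = 3.45045 m.
The plate makes 40° with the vertical, i.e. θ = 90° − 40° = 50° to the horizontal. Measuring y along the incline from the free-surface line, vertical depth h = y·sinθ with sinθ = 0.766044.
Along the incline, y_c = h_c/sinθ = 3.45045/0.766044 = 4.50425 m.
The centroid lies 2.6/2 = 1.3 m below the top edge, so the top edge sits at y_top = 4.50425 − 1.3 = 3.20425 m along the incline.

y_top ≈ 3.20 m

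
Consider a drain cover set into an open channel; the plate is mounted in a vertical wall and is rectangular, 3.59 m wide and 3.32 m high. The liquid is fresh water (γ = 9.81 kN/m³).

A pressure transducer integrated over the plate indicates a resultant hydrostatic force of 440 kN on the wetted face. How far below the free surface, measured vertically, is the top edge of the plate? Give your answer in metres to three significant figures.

d_top ≈ 2.10 m

γ = 9.81 kN/m³.
A = 3.59 × 3.32 = 11.9188 m².
From F = γ·h_c·A, the centroid depth is h_c = 440/(9.81 × 11.9188) = 3.76315 m.
The centroid lies 3.32/2 = 1.66 m below the top edge, so the top edge sits at h_top = 3.76315 − 1.66 = 2.10315 m below the surface.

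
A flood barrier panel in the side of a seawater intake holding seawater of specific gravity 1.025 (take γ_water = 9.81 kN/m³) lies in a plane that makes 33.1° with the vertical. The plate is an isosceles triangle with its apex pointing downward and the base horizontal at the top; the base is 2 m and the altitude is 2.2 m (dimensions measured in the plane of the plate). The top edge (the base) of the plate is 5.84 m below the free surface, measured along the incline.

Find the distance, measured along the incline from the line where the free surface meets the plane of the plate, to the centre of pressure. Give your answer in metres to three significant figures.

γ = 1.025 × 9.81 = 10.05525 kN/m³.
The plate makes 33.1° with the vertical, i.e. θ = 90° − 33.1° = 56.9° to the horizontal. Measuring y along the incline from the free-surface line, vertical depth h = y·sinθ with sinθ = 0.837719.
With the apex down, the centroid sits h/3 = 2.2/3 = 0.733333 m below the base (the top edge), so y_c = 5.84 + 0.733333 = 6.57333 m and h_c = 6.57333 × 0.837719 = 5.5066 m.
A = ½ × 2 × 2.2 = 2.2 m².
Resultant F = γ·h_c·A = 10.05525 × 5.5066 × 2.2 = 121.815 kN.
I_c = b·h³/36 = 2 × 2.2³/36 = 0.591556 m⁴.
Centre of pressure: y_p = y_c + I_c/(y_c·A) = 6.57333 + 0.591556/(6.57333 × 2.2) = 6.57333 + 0.0409061 = 6.61424 m along the plane.

y_p = 6.61 m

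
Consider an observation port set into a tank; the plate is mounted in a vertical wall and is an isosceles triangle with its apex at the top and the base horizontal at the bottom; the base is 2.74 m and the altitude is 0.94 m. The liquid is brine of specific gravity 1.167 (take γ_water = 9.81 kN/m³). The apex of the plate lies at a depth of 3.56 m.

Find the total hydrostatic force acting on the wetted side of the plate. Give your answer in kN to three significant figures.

F ≈ 61.7 kN

γ = 1.167 × 9.81 = 11.44827 kN/m³.
With the apex up, the centroid sits 2h/3 = 2 × 0.94/3 = 0.626667 m below the apex, so the centroid depth is h_c = 3.56 + 0.626667 = 4.18667 m.
A = ½ × 2.74 × 0.94 = 1.2878 m².
Resultant F = γ·h_c·A = 11.44827 × 4.18667 × 1.2878 = 61.7244 kN.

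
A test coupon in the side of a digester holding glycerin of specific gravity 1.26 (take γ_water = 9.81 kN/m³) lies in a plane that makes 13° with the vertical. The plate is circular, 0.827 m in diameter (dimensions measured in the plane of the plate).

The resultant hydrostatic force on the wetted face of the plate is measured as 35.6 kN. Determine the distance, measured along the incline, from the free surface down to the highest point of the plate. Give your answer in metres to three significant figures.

γ = 1.26 × 9.81 = 12.3606 kN/m³.
A = π(0.4135)² = 0.537157 m².
From F = γ·h_c·A, the centroid depth is h_c = 35.6/(12.3606 × 0.537157) = 5.36178 m.
The plate makes 13° with the vertical, i.e. θ = 90° − 13° = 77° to the horizontal. Measuring y along the incline from the free-surface line, vertical depth h = y·sinθ with sinθ = 0.974370.
Along the incline, y_c = h_c/sinθ = 5.36178/0.974370 = 5.50282 m.
The centroid is at the centre, 0.4135 m below the top of the plate, so the highest point sits at y_top = 5.50282 − 0.4135 = 5.08932 m along the incline.

y_top ≈ 5.09 m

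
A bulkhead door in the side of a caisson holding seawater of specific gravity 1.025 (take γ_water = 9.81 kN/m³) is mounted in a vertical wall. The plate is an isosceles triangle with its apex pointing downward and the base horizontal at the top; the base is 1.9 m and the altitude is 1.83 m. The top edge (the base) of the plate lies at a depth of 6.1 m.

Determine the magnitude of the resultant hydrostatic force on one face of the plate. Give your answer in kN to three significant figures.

F ≈ 117 kN

γ = 1.025 × 9.81 = 10.05525 kN/m³.
With the apex down, the centroid sits h/3 = 1.83/3 = 0.61 m below the base (the top edge), so the centroid depth is h_c = 6.1 + 0.61 = 6.71 m.
A = ½ × 1.9 × 1.83 = 1.7385 m².
Resultant F = γ·h_c·A = 10.05525 × 6.71 × 1.7385 = 117.298 kN.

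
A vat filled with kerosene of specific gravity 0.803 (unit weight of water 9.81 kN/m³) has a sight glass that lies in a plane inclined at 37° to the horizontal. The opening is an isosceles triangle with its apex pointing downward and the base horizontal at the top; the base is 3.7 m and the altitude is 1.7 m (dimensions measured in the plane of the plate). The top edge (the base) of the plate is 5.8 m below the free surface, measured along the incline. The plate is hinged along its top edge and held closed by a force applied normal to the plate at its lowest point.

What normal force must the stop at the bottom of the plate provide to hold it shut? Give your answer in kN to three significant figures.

P ≈ 33.0 kN

γ = 0.803 × 9.81 = 7.87743 kN/m³.
Let θ = 37° be the plate's angle to the horizontal; measure y along the incline from where the plane meets the free surface. Vertical depth h = y·sinθ with sinθ = 0.601815.
With the apex down, the centroid sits h/3 = 1.7/3 = 0.566667 m below the base (the top edge), so y_c = 5.8 + 0.566667 = 6.36667 m and h_c = 6.36667 × 0.601815 = 3.83156 m.
A = ½ × 3.7 × 1.7 = 3.145 m².
Resultant F = γ·h_c·A = 7.87743 × 3.83156 × 3.145 = 94.925 kN.
I_c = b·h³/36 = 3.7 × 1.7³/36 = 0.504947 m⁴.
Centre of pressure: y_p = y_c + I_c/(y_c·A) = 6.36667 + 0.504947/(6.36667 × 3.145) = 6.36667 + 0.0252181 = 6.39189 m along the plane.
The resultant acts 0.566667 + 0.0252181 = 0.591885 m (along the plate) below the hinge at the top edge, so the moment about the hinge is M = F × 0.591885 = 94.925 × 0.591885 = 56.1847 kN·m.
A normal force at the bottom, 1.7 m from the hinge, must supply this moment: P = 56.1847/1.7 = 33.0498 kN.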